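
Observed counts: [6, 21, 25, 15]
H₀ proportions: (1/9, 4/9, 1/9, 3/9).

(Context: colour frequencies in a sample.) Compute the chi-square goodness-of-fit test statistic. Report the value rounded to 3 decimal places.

n = 67; E_i = n·p_i = [7.44, 29.78, 7.44, 22.33]
χ² = (6−7.44)²/7.44 + (21−29.78)²/29.78 + (25−7.44)²/7.44 + (15−22.33)²/22.33 = 46.6754
df = 3

test statistic = 46.675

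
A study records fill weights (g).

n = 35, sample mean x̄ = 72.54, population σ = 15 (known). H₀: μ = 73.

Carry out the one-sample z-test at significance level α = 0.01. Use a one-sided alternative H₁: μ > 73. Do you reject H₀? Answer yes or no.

reject H₀: no

SE = σ/√n = 15/√35 = 2.5355
z = (x̄−μ₀)/SE = (72.54−73)/2.5355 = -0.1814
p-value (one-sided, H₁ greater) = 0.57198
At α=0.01: p ≥ α → fail to reject H₀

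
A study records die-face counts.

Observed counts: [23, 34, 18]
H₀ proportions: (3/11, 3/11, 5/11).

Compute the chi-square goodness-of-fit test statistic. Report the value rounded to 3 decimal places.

test statistic = 16.882

n = 75; E_i = n·p_i = [20.45, 20.45, 34.09]
χ² = (23−20.45)²/20.45 + (34−20.45)²/20.45 + (18−34.09)²/34.09 = 16.8818
df = 2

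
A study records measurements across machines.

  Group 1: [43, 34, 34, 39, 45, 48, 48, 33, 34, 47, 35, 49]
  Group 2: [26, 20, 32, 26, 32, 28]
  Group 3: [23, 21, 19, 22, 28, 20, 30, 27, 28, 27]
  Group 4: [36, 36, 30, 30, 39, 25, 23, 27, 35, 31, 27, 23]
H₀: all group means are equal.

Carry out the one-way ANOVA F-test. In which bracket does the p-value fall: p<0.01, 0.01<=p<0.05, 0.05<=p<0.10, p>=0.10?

p-value bracket: p<0.01

Group means [40.75, 27.33, 24.50, 30.17], grand mean 31.500
SSB = Σnᵢ(x̄ᵢ−x̄)² = 1642.250; SSW = ΣΣ(x−x̄ᵢ)² = 1027.750
MSB = 1642.250/3 = 547.4167; MSW = 1027.750/36 = 28.5486
F = MSB/MSW = 19.1749
df = (3, 36)
p-value (upper-tail) = 0.00000
→ bracket: p<0.01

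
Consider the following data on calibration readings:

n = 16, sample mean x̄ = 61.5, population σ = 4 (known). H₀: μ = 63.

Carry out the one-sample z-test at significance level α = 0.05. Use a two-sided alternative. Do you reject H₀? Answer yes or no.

SE = σ/√n = 4/√16 = 1.0000
z = (x̄−μ₀)/SE = (61.5−63)/1.0000 = -1.5000
p-value (two-sided) = 0.13361
At α=0.05: p ≥ α → fail to reject H₀

reject H₀: no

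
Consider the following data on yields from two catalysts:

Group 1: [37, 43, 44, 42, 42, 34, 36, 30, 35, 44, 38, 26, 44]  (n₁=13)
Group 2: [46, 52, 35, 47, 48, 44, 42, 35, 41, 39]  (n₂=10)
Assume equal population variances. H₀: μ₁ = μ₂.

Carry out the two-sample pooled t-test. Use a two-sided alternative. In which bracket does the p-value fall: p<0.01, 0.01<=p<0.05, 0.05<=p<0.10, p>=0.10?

x̄₁=38.077, s₁=5.795, n₁=13
x̄₂=42.900, s₂=5.587, n₂=10
s_p² = [12·5.795² + 9·5.587²]/21 = 32.5630
SE = √(s_p²·(1/13+1/10)) = 2.4002
t = (38.077−42.900)/2.4002 = -2.0094
df = 21
p-value (two-sided) = 0.05752
→ bracket: 0.05<=p<0.10

p-value bracket: 0.05<=p<0.10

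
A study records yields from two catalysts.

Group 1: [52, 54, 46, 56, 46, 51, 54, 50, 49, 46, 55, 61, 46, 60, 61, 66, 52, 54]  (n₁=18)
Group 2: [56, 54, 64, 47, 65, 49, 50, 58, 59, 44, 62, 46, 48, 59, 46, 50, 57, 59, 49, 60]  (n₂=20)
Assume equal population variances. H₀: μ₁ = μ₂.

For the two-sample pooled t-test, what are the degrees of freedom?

df = n₁ + n₂ − 2 = 18 + 20 − 2 = 36

degrees of freedom = 36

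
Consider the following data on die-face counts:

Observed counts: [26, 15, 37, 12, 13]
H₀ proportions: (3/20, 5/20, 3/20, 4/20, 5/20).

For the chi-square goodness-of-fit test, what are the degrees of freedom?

degrees of freedom = 4

df = k − 1 = 5 − 1 = 4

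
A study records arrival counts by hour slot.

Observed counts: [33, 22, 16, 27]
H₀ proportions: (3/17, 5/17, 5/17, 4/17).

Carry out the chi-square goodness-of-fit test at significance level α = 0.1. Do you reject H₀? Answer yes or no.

reject H₀: yes

n = 98; E_i = n·p_i = [17.29, 28.82, 28.82, 23.06]
χ² = (33−17.29)²/17.29 + (22−28.82)²/28.82 + (16−28.82)²/28.82 + (27−23.06)²/23.06 = 22.2577
df = 3
p-value (upper-tail) = 0.00006
At α=0.1: p < α → reject H₀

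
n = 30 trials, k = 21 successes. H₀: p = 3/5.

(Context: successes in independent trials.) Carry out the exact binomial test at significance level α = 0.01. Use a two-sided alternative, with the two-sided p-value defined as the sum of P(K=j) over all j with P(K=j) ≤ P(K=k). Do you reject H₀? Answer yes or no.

reject H₀: no

Exact binomial: n=30, k=21, p₀=3/5=0.6000
P(X=j) = C(n,j)·p₀^j·(1−p₀)^(n−j); p = Σ P(X=j) over j with P(X=j) ≤ P(X=21)
p-value (two-sided) = 0.35166
At α=0.01: p ≥ α → fail to reject H₀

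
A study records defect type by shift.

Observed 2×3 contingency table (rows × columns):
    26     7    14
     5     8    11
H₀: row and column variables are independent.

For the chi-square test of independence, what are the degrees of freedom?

degrees of freedom = 2

df = (r−1)(c−1) = (2−1)·(3−1) = 2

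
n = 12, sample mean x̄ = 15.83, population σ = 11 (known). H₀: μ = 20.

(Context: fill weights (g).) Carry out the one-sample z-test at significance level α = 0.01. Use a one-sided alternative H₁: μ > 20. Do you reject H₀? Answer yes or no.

reject H₀: no

SE = σ/√n = 11/√12 = 3.1754
z = (x̄−μ₀)/SE = (15.83−20)/3.1754 = -1.3132
p-value (one-sided, H₁ greater) = 0.90544
At α=0.01: p ≥ α → fail to reject H₀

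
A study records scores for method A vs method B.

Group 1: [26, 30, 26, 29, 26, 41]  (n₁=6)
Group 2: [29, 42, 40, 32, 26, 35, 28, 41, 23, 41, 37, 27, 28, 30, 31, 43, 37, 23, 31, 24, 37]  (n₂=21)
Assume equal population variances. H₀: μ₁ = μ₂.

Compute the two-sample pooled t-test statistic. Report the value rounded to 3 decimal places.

test statistic = -0.995

x̄₁=29.667, s₁=5.820, n₁=6
x̄₂=32.619, s₂=6.546, n₂=21
s_p² = [5·5.820² + 20·6.546²]/25 = 41.0514
SE = √(s_p²·(1/6+1/21)) = 2.9659
t = (29.667−32.619)/2.9659 = -0.9954
df = 25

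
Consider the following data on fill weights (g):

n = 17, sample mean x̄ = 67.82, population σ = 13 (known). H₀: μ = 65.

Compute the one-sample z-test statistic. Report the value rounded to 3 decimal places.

test statistic = 0.894

SE = σ/√n = 13/√17 = 3.1530
z = (x̄−μ₀)/SE = (67.82−65)/3.1530 = 0.8944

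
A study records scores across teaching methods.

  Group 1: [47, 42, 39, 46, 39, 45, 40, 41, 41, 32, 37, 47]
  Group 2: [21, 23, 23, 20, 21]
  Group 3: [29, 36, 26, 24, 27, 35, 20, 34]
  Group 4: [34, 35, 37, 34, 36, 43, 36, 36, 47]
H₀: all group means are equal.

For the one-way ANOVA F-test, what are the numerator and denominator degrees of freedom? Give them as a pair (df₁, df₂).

degrees of freedom = [3, 30]

k = 4 groups, N = 34 total
df = (k−1, N−k) = (4−1, 34−4) = (3, 30)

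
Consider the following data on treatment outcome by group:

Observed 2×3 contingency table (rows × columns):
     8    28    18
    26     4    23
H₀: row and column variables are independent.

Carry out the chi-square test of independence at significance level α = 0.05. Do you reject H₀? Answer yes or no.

Row totals [54, 53], col totals [34, 32, 41], n=107
χ² = (8−17.16)²/17.16 + (28−16.15)²/16.15 + (18−20.69)²/20.69 + (26−16.84)²/16.84 + (4−15.85)²/15.85 + (23−20.31)²/20.31 = 28.1323
df = 2
p-value (upper-tail) = 0.00000
At α=0.05: p < α → reject H₀

reject H₀: yes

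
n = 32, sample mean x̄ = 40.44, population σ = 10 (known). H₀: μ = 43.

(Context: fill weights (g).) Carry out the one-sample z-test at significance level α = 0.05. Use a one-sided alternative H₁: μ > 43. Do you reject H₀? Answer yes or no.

SE = σ/√n = 10/√32 = 1.7678
z = (x̄−μ₀)/SE = (40.44−43)/1.7678 = -1.4482
p-value (one-sided, H₁ greater) = 0.92621
At α=0.05: p ≥ α → fail to reject H₀

reject H₀: no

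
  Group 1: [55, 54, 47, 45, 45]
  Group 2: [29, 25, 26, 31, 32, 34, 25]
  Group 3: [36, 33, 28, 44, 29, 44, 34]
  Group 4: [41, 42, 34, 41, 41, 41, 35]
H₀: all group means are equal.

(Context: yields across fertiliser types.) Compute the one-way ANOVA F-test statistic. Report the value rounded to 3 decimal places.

Group means [49.20, 28.86, 35.43, 39.29], grand mean 37.346
SSB = Σnᵢ(x̄ᵢ−x̄)² = 1259.085; SSW = ΣΣ(x−x̄ᵢ)² = 492.800
MSB = 1259.085/3 = 419.6949; MSW = 492.800/22 = 22.4000
F = MSB/MSW = 18.7364
df = (3, 22)

test statistic = 18.736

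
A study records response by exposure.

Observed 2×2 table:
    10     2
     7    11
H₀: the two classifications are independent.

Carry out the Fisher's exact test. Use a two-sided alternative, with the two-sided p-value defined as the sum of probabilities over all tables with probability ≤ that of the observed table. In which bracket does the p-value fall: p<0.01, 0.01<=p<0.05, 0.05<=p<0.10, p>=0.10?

p-value bracket: 0.01<=p<0.05

Margins: r₁=12, r₂=18, c₁=17, c₂=13, n=30
p_obs = C(12,10)·C(18,7)/C(30,17); sum pmf over tables with pmf ≤ p_obs
p-value (two-sided) = 0.02556
→ bracket: 0.01<=p<0.05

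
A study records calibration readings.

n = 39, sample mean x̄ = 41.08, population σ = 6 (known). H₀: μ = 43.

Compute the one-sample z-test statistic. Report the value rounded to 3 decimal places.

test statistic = -1.998

SE = σ/√n = 6/√39 = 0.9608
z = (x̄−μ₀)/SE = (41.08−43)/0.9608 = -1.9984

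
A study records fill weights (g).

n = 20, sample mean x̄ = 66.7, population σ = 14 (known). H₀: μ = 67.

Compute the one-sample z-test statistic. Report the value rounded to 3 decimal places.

SE = σ/√n = 14/√20 = 3.1305
z = (x̄−μ₀)/SE = (66.7−67)/3.1305 = -0.0958

test statistic = -0.096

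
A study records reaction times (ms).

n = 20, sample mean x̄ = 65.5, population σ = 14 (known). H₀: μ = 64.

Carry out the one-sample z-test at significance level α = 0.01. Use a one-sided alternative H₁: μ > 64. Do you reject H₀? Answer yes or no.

reject H₀: no

SE = σ/√n = 14/√20 = 3.1305
z = (x̄−μ₀)/SE = (65.5−64)/3.1305 = 0.4792
p-value (one-sided, H₁ greater) = 0.31591
At α=0.01: p ≥ α → fail to reject H₀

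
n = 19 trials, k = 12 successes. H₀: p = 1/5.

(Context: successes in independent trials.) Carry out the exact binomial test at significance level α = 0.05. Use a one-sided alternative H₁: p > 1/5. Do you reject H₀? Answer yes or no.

Exact binomial: n=19, k=12, p₀=1/5=0.2000
P(X≥12) from Σ C(n,i)·p₀^i·(1−p₀)^(n−i)
p-value (one-sided, H₁ greater) = 0.00005
At α=0.05: p < α → reject H₀

reject H₀: yes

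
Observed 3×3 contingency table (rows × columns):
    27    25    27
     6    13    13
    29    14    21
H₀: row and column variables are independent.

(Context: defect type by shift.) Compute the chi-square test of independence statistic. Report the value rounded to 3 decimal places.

test statistic = 7.410

Row totals [79, 32, 64], col totals [62, 52, 61], n=175
χ² = (27−27.99)²/27.99 + (25−23.47)²/23.47 + (27−27.54)²/27.54 + (6−11.34)²/11.34 + (13−9.51)²/9.51 + (13−11.15)²/11.15 + (29−22.67)²/22.67 + (14−19.02)²/19.02 + (21−22.31)²/22.31 = 7.4097
df = 4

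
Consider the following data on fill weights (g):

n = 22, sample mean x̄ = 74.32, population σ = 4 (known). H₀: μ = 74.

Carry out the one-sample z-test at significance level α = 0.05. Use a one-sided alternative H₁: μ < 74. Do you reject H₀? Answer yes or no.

reject H₀: no

SE = σ/√n = 4/√22 = 0.8528
z = (x̄−μ₀)/SE = (74.32−74)/0.8528 = 0.3752
p-value (one-sided, H₁ less) = 0.64626
At α=0.05: p ≥ α → fail to reject H₀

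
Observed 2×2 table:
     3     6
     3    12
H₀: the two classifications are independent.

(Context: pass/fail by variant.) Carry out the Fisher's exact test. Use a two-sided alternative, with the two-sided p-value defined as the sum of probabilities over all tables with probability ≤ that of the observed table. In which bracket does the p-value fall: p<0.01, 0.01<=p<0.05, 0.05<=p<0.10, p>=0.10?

p-value bracket: p>=0.10

Margins: r₁=9, r₂=15, c₁=6, c₂=18, n=24
p_obs = C(9,3)·C(15,3)/C(24,6); sum pmf over tables with pmf ≤ p_obs
p-value (two-sided) = 0.63491
→ bracket: p>=0.10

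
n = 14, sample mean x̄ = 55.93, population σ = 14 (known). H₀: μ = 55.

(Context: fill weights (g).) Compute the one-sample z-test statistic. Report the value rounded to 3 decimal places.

test statistic = 0.249

SE = σ/√n = 14/√14 = 3.7417
z = (x̄−μ₀)/SE = (55.93−55)/3.7417 = 0.2486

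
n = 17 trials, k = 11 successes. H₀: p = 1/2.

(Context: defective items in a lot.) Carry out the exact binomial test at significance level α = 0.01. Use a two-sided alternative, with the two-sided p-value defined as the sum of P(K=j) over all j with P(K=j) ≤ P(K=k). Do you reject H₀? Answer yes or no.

reject H₀: no

Exact binomial: n=17, k=11, p₀=1/2=0.5000
P(X=j) = C(n,j)·p₀^j·(1−p₀)^(n−j); p = Σ P(X=j) over j with P(X=j) ≤ P(X=11)
p-value (two-sided) = 0.33231
At α=0.01: p ≥ α → fail to reject H₀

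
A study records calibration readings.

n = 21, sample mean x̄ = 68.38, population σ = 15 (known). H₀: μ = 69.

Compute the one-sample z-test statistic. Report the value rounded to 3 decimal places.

SE = σ/√n = 15/√21 = 3.2733
z = (x̄−μ₀)/SE = (68.38−69)/3.2733 = -0.1894

test statistic = -0.189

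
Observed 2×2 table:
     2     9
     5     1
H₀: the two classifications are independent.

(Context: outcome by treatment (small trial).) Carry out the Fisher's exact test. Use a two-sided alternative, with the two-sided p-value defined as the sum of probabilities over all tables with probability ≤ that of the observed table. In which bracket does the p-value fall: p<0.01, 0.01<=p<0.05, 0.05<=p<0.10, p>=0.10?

p-value bracket: 0.01<=p<0.05

Margins: r₁=11, r₂=6, c₁=7, c₂=10, n=17
p_obs = C(11,2)·C(6,5)/C(17,7); sum pmf over tables with pmf ≤ p_obs
p-value (two-sided) = 0.03450
→ bracket: 0.01<=p<0.05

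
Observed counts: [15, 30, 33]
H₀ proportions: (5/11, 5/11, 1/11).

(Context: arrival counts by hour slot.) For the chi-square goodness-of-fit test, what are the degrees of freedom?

df = k − 1 = 3 − 1 = 2

degrees of freedom = 2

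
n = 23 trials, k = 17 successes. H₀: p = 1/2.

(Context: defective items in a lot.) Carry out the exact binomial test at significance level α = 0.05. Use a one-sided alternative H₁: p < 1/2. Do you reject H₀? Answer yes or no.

reject H₀: no

Exact binomial: n=23, k=17, p₀=1/2=0.5000
P(X≤17) from Σ C(n,i)·p₀^i·(1−p₀)^(n−i)
p-value (one-sided, H₁ less) = 0.99469
At α=0.05: p ≥ α → fail to reject H₀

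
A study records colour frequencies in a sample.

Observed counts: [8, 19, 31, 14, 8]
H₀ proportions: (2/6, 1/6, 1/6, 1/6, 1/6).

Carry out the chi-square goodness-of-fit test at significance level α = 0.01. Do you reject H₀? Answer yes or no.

n = 80; E_i = n·p_i = [26.67, 13.33, 13.33, 13.33, 13.33]
χ² = (8−26.67)²/26.67 + (19−13.33)²/13.33 + (31−13.33)²/13.33 + (14−13.33)²/13.33 + (8−13.33)²/13.33 = 41.0500
df = 4
p-value (upper-tail) = 0.00000
At α=0.01: p < α → reject H₀

reject H₀: yes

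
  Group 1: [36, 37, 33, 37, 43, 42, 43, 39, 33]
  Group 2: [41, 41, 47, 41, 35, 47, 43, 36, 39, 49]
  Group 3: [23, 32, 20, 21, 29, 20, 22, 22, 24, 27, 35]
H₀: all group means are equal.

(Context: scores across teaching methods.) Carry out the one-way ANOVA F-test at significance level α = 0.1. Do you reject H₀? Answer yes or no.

reject H₀: yes

Group means [38.11, 41.90, 25.00], grand mean 34.567
SSB = Σnᵢ(x̄ᵢ−x̄)² = 1657.578; SSW = ΣΣ(x−x̄ᵢ)² = 577.789
MSB = 1657.578/2 = 828.7889; MSW = 577.789/27 = 21.3996
F = MSB/MSW = 38.7292
df = (2, 27)
p-value (upper-tail) = 0.00000
At α=0.1: p < α → reject H₀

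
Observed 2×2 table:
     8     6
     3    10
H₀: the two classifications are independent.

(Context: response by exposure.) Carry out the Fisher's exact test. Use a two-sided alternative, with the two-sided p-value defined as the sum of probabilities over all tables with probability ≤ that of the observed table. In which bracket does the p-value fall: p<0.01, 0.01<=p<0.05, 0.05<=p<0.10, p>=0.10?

Margins: r₁=14, r₂=13, c₁=11, c₂=16, n=27
p_obs = C(14,8)·C(13,3)/C(27,11); sum pmf over tables with pmf ≤ p_obs
p-value (two-sided) = 0.12011
→ bracket: p>=0.10

p-value bracket: p>=0.10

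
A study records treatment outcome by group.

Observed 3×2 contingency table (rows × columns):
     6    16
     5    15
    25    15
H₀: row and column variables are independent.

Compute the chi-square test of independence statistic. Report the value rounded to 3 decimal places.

Row totals [22, 20, 40], col totals [36, 46], n=82
χ² = (6−9.66)²/9.66 + (16−12.34)²/12.34 + (5−8.78)²/8.78 + (15−11.22)²/11.22 + (25−17.56)²/17.56 + (15−22.44)²/22.44 = 10.9894
df = 2

test statistic = 10.989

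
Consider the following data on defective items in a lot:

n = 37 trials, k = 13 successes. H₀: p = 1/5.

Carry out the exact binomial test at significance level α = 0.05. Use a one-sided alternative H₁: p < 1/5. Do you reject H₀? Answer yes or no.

Exact binomial: n=37, k=13, p₀=1/5=0.2000
P(X≤13) from Σ C(n,i)·p₀^i·(1−p₀)^(n−i)
p-value (one-sided, H₁ less) = 0.99072
At α=0.05: p ≥ α → fail to reject H₀

reject H₀: no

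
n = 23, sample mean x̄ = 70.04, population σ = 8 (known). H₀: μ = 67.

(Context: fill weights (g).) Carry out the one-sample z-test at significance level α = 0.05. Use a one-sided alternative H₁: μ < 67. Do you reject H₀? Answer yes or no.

SE = σ/√n = 8/√23 = 1.6681
z = (x̄−μ₀)/SE = (70.04−67)/1.6681 = 1.8224
p-value (one-sided, H₁ less) = 0.96580
At α=0.05: p ≥ α → fail to reject H₀

reject H₀: no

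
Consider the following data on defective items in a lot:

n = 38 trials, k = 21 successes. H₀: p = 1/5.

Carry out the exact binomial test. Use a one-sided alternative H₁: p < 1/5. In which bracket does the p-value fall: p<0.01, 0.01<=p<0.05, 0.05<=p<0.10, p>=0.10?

Exact binomial: n=38, k=21, p₀=1/5=0.2000
P(X≤21) from Σ C(n,i)·p₀^i·(1−p₀)^(n−i)
p-value (one-sided, H₁ less) = 1.00000
→ bracket: p>=0.10

p-value bracket: p>=0.10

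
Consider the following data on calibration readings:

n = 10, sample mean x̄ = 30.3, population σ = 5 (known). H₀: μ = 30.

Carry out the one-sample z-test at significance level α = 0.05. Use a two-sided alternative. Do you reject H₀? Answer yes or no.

reject H₀: no

SE = σ/√n = 5/√10 = 1.5811
z = (x̄−μ₀)/SE = (30.3−30)/1.5811 = 0.1897
p-value (two-sided) = 0.84952
At α=0.05: p ≥ α → fail to reject H₀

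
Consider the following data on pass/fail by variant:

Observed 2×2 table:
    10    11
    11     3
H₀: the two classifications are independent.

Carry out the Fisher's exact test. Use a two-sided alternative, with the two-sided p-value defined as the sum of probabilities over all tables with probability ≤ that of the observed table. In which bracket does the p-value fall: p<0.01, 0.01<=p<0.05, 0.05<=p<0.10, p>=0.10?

Margins: r₁=21, r₂=14, c₁=21, c₂=14, n=35
p_obs = C(21,10)·C(14,11)/C(35,21); sum pmf over tables with pmf ≤ p_obs
p-value (two-sided) = 0.08851
→ bracket: 0.05<=p<0.10

p-value bracket: 0.05<=p<0.10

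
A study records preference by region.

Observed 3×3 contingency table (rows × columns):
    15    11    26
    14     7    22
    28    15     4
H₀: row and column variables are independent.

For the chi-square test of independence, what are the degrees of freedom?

degrees of freedom = 4

df = (r−1)(c−1) = (3−1)·(3−1) = 4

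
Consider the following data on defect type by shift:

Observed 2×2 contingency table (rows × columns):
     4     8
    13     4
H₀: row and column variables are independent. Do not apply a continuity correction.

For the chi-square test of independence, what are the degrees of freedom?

df = (r−1)(c−1) = (2−1)·(2−1) = 1

degrees of freedom = 1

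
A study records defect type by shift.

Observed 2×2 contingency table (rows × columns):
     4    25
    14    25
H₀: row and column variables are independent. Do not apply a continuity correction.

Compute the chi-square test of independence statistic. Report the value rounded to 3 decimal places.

Row totals [29, 39], col totals [18, 50], n=68
χ² = (4−7.68)²/7.68 + (25−21.32)²/21.32 + (14−10.32)²/10.32 + (25−28.68)²/28.68 = 4.1753
df = 1

test statistic = 4.175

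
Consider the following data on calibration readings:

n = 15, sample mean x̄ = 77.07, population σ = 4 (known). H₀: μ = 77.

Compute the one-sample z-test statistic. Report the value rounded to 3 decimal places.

test statistic = 0.068

SE = σ/√n = 4/√15 = 1.0328
z = (x̄−μ₀)/SE = (77.07−77)/1.0328 = 0.0678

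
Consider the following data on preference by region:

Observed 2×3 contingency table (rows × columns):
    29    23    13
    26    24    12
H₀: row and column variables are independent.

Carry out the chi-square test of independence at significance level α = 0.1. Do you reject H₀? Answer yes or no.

Row totals [65, 62], col totals [55, 47, 25], n=127
χ² = (29−28.15)²/28.15 + (23−24.06)²/24.06 + (13−12.80)²/12.80 + (26−26.85)²/26.85 + (24−22.94)²/22.94 + (12−12.20)²/12.20 = 0.1541
df = 2
p-value (upper-tail) = 0.92583
At α=0.1: p ≥ α → fail to reject H₀

reject H₀: no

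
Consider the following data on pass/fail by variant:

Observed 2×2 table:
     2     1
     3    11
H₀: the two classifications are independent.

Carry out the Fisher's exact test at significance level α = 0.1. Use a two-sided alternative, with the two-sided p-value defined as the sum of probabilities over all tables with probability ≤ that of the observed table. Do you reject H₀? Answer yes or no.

Margins: r₁=3, r₂=14, c₁=5, c₂=12, n=17
p_obs = C(3,2)·C(14,3)/C(17,5); sum pmf over tables with pmf ≤ p_obs
p-value (two-sided) = 0.19118
At α=0.1: p ≥ α → fail to reject H₀

reject H₀: no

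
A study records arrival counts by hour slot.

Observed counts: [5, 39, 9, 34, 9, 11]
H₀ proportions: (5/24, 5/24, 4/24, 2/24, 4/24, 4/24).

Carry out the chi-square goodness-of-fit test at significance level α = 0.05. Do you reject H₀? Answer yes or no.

reject H₀: yes

n = 107; E_i = n·p_i = [22.29, 22.29, 17.83, 8.92, 17.83, 17.83]
χ² = (5−22.29)²/22.29 + (39−22.29)²/22.29 + (9−17.83)²/17.83 + (34−8.92)²/8.92 + (9−17.83)²/17.83 + (11−17.83)²/17.83 = 107.8673
df = 5
p-value (upper-tail) = 0.00000
At α=0.05: p < α → reject H₀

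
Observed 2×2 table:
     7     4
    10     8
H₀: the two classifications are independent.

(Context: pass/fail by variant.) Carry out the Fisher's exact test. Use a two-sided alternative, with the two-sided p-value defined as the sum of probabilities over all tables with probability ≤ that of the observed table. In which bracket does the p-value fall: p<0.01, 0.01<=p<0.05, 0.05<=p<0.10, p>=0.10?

p-value bracket: p>=0.10

Margins: r₁=11, r₂=18, c₁=17, c₂=12, n=29
p_obs = C(11,7)·C(18,10)/C(29,17); sum pmf over tables with pmf ≤ p_obs
p-value (two-sided) = 0.71669
→ bracket: p>=0.10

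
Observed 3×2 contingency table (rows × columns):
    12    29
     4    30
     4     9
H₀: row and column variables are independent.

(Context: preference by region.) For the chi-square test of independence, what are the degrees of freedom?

degrees of freedom = 2

df = (r−1)(c−1) = (3−1)·(2−1) = 2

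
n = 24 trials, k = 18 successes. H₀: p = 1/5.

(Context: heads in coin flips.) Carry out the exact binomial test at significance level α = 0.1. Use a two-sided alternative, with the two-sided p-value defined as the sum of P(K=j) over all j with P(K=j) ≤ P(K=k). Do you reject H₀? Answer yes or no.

reject H₀: yes

Exact binomial: n=24, k=18, p₀=1/5=0.2000
P(X=j) = C(n,j)·p₀^j·(1−p₀)^(n−j); p = Σ P(X=j) over j with P(X=j) ≤ P(X=18)
p-value (two-sided) = 0.00000
At α=0.1: p < α → reject H₀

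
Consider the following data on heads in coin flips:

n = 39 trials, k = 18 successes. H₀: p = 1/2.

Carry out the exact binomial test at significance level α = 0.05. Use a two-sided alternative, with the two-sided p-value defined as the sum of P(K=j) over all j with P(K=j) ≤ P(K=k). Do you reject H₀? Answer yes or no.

Exact binomial: n=39, k=18, p₀=1/2=0.5000
P(X=j) = C(n,j)·p₀^j·(1−p₀)^(n−j); p = Σ P(X=j) over j with P(X=j) ≤ P(X=18)
p-value (two-sided) = 0.74926
At α=0.05: p ≥ α → fail to reject H₀

reject H₀: no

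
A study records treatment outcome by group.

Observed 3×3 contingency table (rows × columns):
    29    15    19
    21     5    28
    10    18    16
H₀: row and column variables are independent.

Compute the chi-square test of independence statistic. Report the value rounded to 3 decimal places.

test statistic = 17.740

Row totals [63, 54, 44], col totals [60, 38, 63], n=161
χ² = (29−23.48)²/23.48 + (15−14.87)²/14.87 + (19−24.65)²/24.65 + (21−20.12)²/20.12 + (5−12.75)²/12.75 + (28−21.13)²/21.13 + (10−16.40)²/16.40 + (18−10.39)²/10.39 + (16−17.22)²/17.22 = 17.7397
df = 4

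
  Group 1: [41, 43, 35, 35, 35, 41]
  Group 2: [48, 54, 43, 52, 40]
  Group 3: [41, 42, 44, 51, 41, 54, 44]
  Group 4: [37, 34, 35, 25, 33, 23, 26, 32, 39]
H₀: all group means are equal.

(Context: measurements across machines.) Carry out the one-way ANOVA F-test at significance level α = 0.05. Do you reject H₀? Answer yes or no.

reject H₀: yes

Group means [38.33, 47.40, 45.29, 31.56], grand mean 39.556
SSB = Σnᵢ(x̄ᵢ−x̄)² = 1122.483; SSW = ΣΣ(x−x̄ᵢ)² = 620.184
MSB = 1122.483/3 = 374.1608; MSW = 620.184/23 = 26.9645
F = MSB/MSW = 13.8760
df = (3, 23)
p-value (upper-tail) = 0.00002
At α=0.05: p < α → reject H₀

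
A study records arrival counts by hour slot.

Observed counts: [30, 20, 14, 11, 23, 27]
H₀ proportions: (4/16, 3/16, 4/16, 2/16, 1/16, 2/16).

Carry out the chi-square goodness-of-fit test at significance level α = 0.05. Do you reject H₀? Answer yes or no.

reject H₀: yes

n = 125; E_i = n·p_i = [31.25, 23.44, 31.25, 15.62, 7.81, 15.62]
χ² = (30−31.25)²/31.25 + (20−23.44)²/23.44 + (14−31.25)²/31.25 + (11−15.62)²/15.62 + (23−7.81)²/7.81 + (27−15.62)²/15.62 = 49.2507
df = 5
p-value (upper-tail) = 0.00000
At α=0.05: p < α → reject H₀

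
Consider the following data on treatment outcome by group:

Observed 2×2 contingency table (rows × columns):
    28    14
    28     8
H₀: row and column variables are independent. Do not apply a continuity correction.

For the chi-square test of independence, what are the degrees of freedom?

df = (r−1)(c−1) = (2−1)·(2−1) = 1

degrees of freedom = 1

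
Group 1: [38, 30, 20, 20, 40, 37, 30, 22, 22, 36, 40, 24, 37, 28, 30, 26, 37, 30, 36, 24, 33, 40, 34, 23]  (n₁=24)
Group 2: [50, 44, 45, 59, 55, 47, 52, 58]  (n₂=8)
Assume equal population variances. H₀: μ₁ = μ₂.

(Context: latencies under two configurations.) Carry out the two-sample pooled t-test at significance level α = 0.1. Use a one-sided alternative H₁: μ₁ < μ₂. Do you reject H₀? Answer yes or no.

reject H₀: yes

x̄₁=30.708, s₁=6.805, n₁=24
x̄₂=51.250, s₂=5.751, n₂=8
s_p² = [23·6.805² + 7·5.751²]/30 = 43.2153
SE = √(s_p²·(1/24+1/8)) = 2.6838
t = (30.708−51.250)/2.6838 = -7.6541
df = 30
p-value (one-sided, H₁ less) = 0.00000
At α=0.1: p < α → reject H₀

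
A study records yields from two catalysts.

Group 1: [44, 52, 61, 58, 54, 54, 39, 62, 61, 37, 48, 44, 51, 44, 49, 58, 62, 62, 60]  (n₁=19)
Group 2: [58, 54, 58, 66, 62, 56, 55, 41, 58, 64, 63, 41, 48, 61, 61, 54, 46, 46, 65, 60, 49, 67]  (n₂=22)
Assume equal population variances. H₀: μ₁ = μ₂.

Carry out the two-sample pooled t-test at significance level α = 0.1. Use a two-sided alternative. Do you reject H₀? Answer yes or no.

x̄₁=52.632, s₁=8.200, n₁=19
x̄₂=56.045, s₂=7.871, n₂=22
s_p² = [18·8.200² + 21·7.871²]/39 = 64.3942
SE = √(s_p²·(1/19+1/22)) = 2.5132
t = (52.632−56.045)/2.5132 = -1.3584
df = 39
p-value (two-sided) = 0.18215
At α=0.1: p ≥ α → fail to reject H₀

reject H₀: no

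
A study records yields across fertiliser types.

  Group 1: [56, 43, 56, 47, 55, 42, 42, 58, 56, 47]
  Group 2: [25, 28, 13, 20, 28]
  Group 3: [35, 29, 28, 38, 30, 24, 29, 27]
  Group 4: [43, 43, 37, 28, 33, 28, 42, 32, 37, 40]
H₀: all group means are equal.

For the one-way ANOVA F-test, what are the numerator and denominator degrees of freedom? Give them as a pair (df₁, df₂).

k = 4 groups, N = 33 total
df = (k−1, N−k) = (4−1, 33−4) = (3, 29)

degrees of freedom = [3, 29]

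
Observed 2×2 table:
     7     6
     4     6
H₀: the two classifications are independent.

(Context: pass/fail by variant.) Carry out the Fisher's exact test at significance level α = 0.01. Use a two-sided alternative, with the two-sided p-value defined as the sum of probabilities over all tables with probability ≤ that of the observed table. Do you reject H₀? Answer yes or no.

Margins: r₁=13, r₂=10, c₁=11, c₂=12, n=23
p_obs = C(13,7)·C(10,4)/C(23,11); sum pmf over tables with pmf ≤ p_obs
p-value (two-sided) = 0.68017
At α=0.01: p ≥ α → fail to reject H₀

reject H₀: no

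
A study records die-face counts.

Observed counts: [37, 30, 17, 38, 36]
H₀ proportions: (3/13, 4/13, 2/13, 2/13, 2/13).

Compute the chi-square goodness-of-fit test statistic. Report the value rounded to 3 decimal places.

test statistic = 22.670

n = 158; E_i = n·p_i = [36.46, 48.62, 24.31, 24.31, 24.31]
χ² = (37−36.46)²/36.46 + (30−48.62)²/48.62 + (17−24.31)²/24.31 + (38−24.31)²/24.31 + (36−24.31)²/24.31 = 22.6698
df = 4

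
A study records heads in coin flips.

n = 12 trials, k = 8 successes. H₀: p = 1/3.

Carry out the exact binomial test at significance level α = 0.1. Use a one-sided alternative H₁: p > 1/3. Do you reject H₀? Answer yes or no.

reject H₀: yes

Exact binomial: n=12, k=8, p₀=1/3=0.3333
P(X≥8) from Σ C(n,i)·p₀^i·(1−p₀)^(n−i)
p-value (one-sided, H₁ greater) = 0.01876
At α=0.1: p < α → reject H₀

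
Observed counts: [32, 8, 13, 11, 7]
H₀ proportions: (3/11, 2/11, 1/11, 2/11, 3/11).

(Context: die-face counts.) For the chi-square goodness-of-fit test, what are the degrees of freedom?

degrees of freedom = 4

df = k − 1 = 5 − 1 = 4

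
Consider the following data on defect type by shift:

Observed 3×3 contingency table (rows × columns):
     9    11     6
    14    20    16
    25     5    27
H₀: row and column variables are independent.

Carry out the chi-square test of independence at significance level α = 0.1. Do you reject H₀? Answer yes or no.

Row totals [26, 50, 57], col totals [48, 36, 49], n=133
χ² = (9−9.38)²/9.38 + (11−7.04)²/7.04 + (6−9.58)²/9.58 + (14−18.05)²/18.05 + (20−13.53)²/13.53 + (16−18.42)²/18.42 + (25−20.57)²/20.57 + (5−15.43)²/15.43 + (27−21.00)²/21.00 = 17.6148
df = 4
p-value (upper-tail) = 0.00147
At α=0.1: p < α → reject H₀

reject H₀: yes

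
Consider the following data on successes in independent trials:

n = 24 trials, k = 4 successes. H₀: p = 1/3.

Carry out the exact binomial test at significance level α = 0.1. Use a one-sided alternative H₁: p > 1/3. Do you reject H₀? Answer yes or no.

Exact binomial: n=24, k=4, p₀=1/3=0.3333
P(X≥4) from Σ C(n,i)·p₀^i·(1−p₀)^(n−i)
p-value (one-sided, H₁ greater) = 0.98010
At α=0.1: p ≥ α → fail to reject H₀

reject H₀: no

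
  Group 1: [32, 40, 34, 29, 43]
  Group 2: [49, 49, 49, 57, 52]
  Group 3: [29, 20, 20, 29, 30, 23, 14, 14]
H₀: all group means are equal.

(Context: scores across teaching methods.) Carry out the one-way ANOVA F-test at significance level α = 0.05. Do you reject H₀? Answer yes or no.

reject H₀: yes

Group means [35.60, 51.20, 22.38], grand mean 34.056
SSB = Σnᵢ(x̄ᵢ−x̄)² = 2573.069; SSW = ΣΣ(x−x̄ᵢ)² = 479.875
MSB = 2573.069/2 = 1286.5347; MSW = 479.875/15 = 31.9917
F = MSB/MSW = 40.2147
df = (2, 15)
p-value (upper-tail) = 0.00000
At α=0.05: p < α → reject H₀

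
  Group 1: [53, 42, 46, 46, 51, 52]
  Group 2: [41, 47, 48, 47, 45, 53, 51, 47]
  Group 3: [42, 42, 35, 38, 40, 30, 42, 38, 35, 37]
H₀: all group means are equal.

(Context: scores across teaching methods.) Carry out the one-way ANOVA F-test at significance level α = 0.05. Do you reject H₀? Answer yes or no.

reject H₀: yes

Group means [48.33, 47.38, 37.90], grand mean 43.667
SSB = Σnᵢ(x̄ᵢ−x̄)² = 573.225; SSW = ΣΣ(x−x̄ᵢ)² = 320.108
MSB = 573.225/2 = 286.6125; MSW = 320.108/21 = 15.2433
F = MSB/MSW = 18.8026
df = (2, 21)
p-value (upper-tail) = 0.00002
At α=0.05: p < α → reject H₀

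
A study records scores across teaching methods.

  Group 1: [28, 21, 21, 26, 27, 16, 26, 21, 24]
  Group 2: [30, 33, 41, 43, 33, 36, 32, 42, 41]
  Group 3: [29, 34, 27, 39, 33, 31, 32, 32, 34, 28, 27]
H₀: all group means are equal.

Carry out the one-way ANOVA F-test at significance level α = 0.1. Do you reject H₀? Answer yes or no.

Group means [23.33, 36.78, 31.45], grand mean 30.586
SSB = Σnᵢ(x̄ᵢ−x̄)² = 826.752; SSW = ΣΣ(x−x̄ᵢ)² = 450.283
MSB = 826.752/2 = 413.3758; MSW = 450.283/26 = 17.3186
F = MSB/MSW = 23.8689
df = (2, 26)
p-value (upper-tail) = 0.00000
At α=0.1: p < α → reject H₀

reject H₀: yes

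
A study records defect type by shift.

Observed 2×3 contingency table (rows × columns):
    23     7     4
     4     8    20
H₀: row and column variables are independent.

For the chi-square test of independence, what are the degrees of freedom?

df = (r−1)(c−1) = (2−1)·(3−1) = 2

degrees of freedom = 2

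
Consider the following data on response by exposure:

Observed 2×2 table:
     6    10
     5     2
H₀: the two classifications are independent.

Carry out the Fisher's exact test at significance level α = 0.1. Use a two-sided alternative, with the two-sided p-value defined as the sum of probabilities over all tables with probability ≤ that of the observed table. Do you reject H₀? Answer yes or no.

Margins: r₁=16, r₂=7, c₁=11, c₂=12, n=23
p_obs = C(16,6)·C(7,5)/C(23,11); sum pmf over tables with pmf ≤ p_obs
p-value (two-sided) = 0.19303
At α=0.1: p ≥ α → fail to reject H₀

reject H₀: no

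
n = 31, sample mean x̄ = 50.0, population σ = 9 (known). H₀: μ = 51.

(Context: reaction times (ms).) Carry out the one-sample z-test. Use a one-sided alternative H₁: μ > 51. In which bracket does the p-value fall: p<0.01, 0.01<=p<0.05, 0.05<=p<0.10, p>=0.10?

SE = σ/√n = 9/√31 = 1.6164
z = (x̄−μ₀)/SE = (50.0−51)/1.6164 = -0.6186
p-value (one-sided, H₁ greater) = 0.73192
→ bracket: p>=0.10

p-value bracket: p>=0.10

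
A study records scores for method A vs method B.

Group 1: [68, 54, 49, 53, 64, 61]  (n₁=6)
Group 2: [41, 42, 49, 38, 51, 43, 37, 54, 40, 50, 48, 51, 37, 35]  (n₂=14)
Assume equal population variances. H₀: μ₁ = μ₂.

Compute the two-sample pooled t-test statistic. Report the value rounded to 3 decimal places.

x̄₁=58.167, s₁=7.305, n₁=6
x̄₂=44.000, s₂=6.325, n₂=14
s_p² = [5·7.305² + 13·6.325²]/18 = 43.7130
SE = √(s_p²·(1/6+1/14)) = 3.2261
t = (58.167−44.000)/3.2261 = 4.3912
df = 18

test statistic = 4.391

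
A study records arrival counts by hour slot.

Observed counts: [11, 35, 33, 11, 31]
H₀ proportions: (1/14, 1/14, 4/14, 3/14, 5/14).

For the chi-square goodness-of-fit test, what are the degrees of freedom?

df = k − 1 = 5 − 1 = 4

degrees of freedom = 4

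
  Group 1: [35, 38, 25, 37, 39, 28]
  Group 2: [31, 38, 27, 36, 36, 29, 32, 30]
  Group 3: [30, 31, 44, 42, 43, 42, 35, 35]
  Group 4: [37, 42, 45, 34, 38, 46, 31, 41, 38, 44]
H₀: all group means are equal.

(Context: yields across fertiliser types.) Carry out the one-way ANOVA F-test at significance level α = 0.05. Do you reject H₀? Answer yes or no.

Group means [33.67, 32.38, 37.75, 39.60], grand mean 36.219
SSB = Σnᵢ(x̄ᵢ−x̄)² = 290.360; SSW = ΣΣ(x−x̄ᵢ)² = 711.108
MSB = 290.360/3 = 96.7868; MSW = 711.108/28 = 25.3967
F = MSB/MSW = 3.8110
df = (3, 28)
p-value (upper-tail) = 0.02081
At α=0.05: p < α → reject H₀

reject H₀: yes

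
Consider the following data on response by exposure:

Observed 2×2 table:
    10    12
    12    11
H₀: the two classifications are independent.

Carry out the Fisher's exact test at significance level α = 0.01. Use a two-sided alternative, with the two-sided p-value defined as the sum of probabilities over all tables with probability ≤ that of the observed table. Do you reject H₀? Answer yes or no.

Margins: r₁=22, r₂=23, c₁=22, c₂=23, n=45
p_obs = C(22,10)·C(23,12)/C(45,22); sum pmf over tables with pmf ≤ p_obs
p-value (two-sided) = 0.76831
At α=0.01: p ≥ α → fail to reject H₀

reject H₀: no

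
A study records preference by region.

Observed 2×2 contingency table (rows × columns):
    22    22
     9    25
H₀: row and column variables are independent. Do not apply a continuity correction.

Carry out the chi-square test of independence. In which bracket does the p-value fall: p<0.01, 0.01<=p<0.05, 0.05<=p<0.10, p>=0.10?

Row totals [44, 34], col totals [31, 47], n=78
χ² = (22−17.49)²/17.49 + (22−26.51)²/26.51 + (9−13.51)²/13.51 + (25−20.49)²/20.49 = 4.4339
df = 1
p-value (upper-tail) = 0.03523
→ bracket: 0.01<=p<0.05

p-value bracket: 0.01<=p<0.05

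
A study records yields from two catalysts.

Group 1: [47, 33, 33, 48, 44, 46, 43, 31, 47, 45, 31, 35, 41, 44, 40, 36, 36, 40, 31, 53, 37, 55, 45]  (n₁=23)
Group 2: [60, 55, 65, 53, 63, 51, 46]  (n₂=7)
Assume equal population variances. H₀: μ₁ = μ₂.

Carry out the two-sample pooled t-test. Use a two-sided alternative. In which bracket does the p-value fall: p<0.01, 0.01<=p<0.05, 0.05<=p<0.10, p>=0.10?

p-value bracket: p<0.01

x̄₁=40.913, s₁=6.980, n₁=23
x̄₂=56.143, s₂=6.842, n₂=7
s_p² = [22·6.980² + 6·6.842²]/28 = 48.3101
SE = √(s_p²·(1/23+1/7)) = 3.0003
t = (40.913−56.143)/3.0003 = -5.0761
df = 28
p-value (two-sided) = 0.00002
→ bracket: p<0.01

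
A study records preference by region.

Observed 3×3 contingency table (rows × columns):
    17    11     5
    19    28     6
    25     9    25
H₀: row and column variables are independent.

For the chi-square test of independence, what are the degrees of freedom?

degrees of freedom = 4

df = (r−1)(c−1) = (3−1)·(3−1) = 4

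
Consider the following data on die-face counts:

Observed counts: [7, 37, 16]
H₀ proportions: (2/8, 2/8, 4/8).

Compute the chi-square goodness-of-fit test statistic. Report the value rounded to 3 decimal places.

n = 60; E_i = n·p_i = [15.00, 15.00, 30.00]
χ² = (7−15.00)²/15.00 + (37−15.00)²/15.00 + (16−30.00)²/30.00 = 43.0667
df = 2

test statistic = 43.067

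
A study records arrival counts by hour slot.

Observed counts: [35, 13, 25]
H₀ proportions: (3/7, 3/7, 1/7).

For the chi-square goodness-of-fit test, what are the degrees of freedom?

df = k − 1 = 3 − 1 = 2

degrees of freedom = 2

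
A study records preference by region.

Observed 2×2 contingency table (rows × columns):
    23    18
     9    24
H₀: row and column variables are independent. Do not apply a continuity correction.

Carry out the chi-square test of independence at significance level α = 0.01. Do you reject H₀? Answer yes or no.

Row totals [41, 33], col totals [32, 42], n=74
χ² = (23−17.73)²/17.73 + (18−23.27)²/23.27 + (9−14.27)²/14.27 + (24−18.73)²/18.73 = 6.1896
df = 1
p-value (upper-tail) = 0.01285
At α=0.01: p ≥ α → fail to reject H₀

reject H₀: no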